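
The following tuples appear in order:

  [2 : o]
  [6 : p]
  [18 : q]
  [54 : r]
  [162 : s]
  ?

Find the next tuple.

[486 : t]

First slot: ×3 each step; 2, 6, 18, 54, 162 → 486.
Letter: letters move forward 1 place in the alphabet, so o, p, q, r, s → t.
Combining the parts gives [486 : t].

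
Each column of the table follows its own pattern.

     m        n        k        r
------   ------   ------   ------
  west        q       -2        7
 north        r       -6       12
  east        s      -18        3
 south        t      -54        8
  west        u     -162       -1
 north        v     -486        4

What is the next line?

east  w  -1458  -5

Column m goes west, north, east, south, west, north → east (repeats west → north → east → south).
Column n: q, r, s, t, u, v → w (letters move forward 1 place in the alphabet).
For the column k, ×3 each step: -2, -6, -18, -54, -162, -486 → -1458.
Column r goes 7, 12, 3, 8, -1, 4 → -5 (alternating steps +5, −9, +5, −9, …).
Putting it together: east  w  -1458  -5.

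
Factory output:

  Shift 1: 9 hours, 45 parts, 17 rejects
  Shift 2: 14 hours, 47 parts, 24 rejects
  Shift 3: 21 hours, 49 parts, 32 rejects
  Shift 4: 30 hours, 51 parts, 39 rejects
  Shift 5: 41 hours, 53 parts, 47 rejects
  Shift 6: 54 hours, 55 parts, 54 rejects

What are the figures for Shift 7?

Hours: 9, 14, 21, 30, 41, 54 → 69 (differences are 5, 7, 9, … (increasing by 2 each time)).
Parts — +2 each step: 45, 47, 49, 51, 53, 55 → 57.
Rejects: 17, 24, 32, 39, 47, 54 → 62 (alternating steps +7, +8, +7, +8, …).
So the next row is 69 hours, 57 parts, 62 rejects.

69 hours, 57 parts, 62 rejects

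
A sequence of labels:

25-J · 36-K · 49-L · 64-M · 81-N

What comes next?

100-O

First component: 25, 36, 49, 64, 81 → 100 (perfect squares: 5², 6², 7², …).
Letter: J, K, L, M, N → O (letters move forward 1 place in the alphabet).
Putting it together: 100-O.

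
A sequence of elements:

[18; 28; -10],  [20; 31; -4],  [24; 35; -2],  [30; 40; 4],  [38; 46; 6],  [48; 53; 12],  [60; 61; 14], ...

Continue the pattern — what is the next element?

[74; 70; 20]

First component: differences are 2, 4, 6, … (increasing by 2 each time); 18, 20, 24, 30, 38, 48, 60 → 74.
Second component: differences are 3, 4, 5, … (increasing by 1 each time), so 28, 31, 35, 40, 46, 53, 61 → 70.
Third component: -10, -4, -2, 4, 6, 12, 14 → 20 (alternating steps +6, +2, +6, +2, …).
So the next element is [74; 70; 20].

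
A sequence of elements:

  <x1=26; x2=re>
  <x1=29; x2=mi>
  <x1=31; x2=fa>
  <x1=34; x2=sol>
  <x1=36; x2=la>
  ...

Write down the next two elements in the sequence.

<x1=39; x2=ti>, <x1=41; x2=do>

X1 — alternating steps +3, +2, +3, +2, …: 26, 29, 31, 34, 36 → 39 → 41.
X2 goes re, mi, fa, sol, la → ti → do (runs through the solfège scale do→ti).
So the next two elements are <x1=39; x2=ti> and <x1=41; x2=do>.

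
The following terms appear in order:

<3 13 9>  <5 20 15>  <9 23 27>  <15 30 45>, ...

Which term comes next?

First slot — differences are 2, 4, 6, … (increasing by 2 each time): 3, 5, 9, 15 → 23.
For the second slot, alternating steps +7, +3, +7, +3, …: 13, 20, 23, 30 → 33.
Third slot: always 3 × the first slot; 9, 15, 27, 45 → 69.
Putting it together: <23 33 69>.

<23 33 69>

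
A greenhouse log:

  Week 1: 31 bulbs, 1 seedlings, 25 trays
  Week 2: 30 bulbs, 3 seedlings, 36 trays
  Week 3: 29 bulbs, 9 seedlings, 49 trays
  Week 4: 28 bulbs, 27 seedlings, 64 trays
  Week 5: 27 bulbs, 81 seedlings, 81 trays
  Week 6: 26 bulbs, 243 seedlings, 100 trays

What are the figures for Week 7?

25 bulbs, 729 seedlings, 121 trays

Bulbs: −1 each step; 31, 30, 29, 28, 27, 26 → 25.
Seedlings: ×3 each step; 1, 3, 9, 27, 81, 243 → 729.
Trays — perfect squares: 5², 6², 7², …: 25, 36, 49, 64, 81, 100 → 121.
Putting it together: 25 bulbs, 729 seedlings, 121 trays.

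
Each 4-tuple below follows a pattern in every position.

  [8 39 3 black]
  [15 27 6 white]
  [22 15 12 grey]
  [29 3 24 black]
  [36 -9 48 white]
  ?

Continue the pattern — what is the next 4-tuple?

[43 -21 96 grey]

First entry — +7 each step: 8, 15, 22, 29, 36 → 43.
Second entry: 39, 27, 15, 3, -9 → -21 (−12 each step).
Third entry — ×2 each step: 3, 6, 12, 24, 48 → 96.
Shade: black, white, grey, black, white → grey (repeats black → white → grey).
Combining the parts gives [43 -21 96 grey].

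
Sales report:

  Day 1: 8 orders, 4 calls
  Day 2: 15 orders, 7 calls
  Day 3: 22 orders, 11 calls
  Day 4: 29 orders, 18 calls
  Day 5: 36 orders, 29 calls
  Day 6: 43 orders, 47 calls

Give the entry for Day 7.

Orders: +7 each step, so 8, 15, 22, 29, 36, 43 → 50.
For the calls, each term is the sum of the two before it: 4, 7, 11, 18, 29, 47 → 76.
So the next row is 50 orders, 76 calls.

50 orders, 76 calls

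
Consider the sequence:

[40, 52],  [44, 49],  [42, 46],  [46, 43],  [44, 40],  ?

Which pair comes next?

[48, 37]

First coordinate goes 40, 44, 42, 46, 44 → 48 (alternating steps +4, −2, +4, −2, …).
For the second coordinate, −3 each step: 52, 49, 46, 43, 40 → 37.
So the next pair is [48, 37].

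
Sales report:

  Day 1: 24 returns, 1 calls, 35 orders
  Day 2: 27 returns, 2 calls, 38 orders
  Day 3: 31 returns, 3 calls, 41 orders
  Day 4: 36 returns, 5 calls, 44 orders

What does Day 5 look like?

Returns: differences are 3, 4, 5, … (increasing by 1 each time); 24, 27, 31, 36 → 42.
For the calls, each term is the sum of the two before it: 1, 2, 3, 5 → 8.
For the orders, +3 each step: 35, 38, 41, 44 → 47.
So the next line is 42 returns, 8 calls, 47 orders.

42 returns, 8 calls, 47 orders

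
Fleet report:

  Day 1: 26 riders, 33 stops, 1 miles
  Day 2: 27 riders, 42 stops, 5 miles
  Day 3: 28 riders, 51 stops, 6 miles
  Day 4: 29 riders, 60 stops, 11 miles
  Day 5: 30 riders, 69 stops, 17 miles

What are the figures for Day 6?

31 riders, 78 stops, 28 miles

Riders goes 26, 27, 28, 29, 30 → 31 (+1 each step).
For the stops, +9 each step: 33, 42, 51, 60, 69 → 78.
Miles — each term is the sum of the two before it: 1, 5, 6, 11, 17 → 28.
Combining the parts gives 31 riders, 78 stops, 28 miles.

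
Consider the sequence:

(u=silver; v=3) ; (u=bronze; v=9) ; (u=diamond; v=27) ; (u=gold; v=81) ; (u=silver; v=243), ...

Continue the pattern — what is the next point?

(u=bronze; v=729)

U: silver, bronze, diamond, gold, silver → bronze (repeats silver → bronze → diamond → gold).
For the v, ×3 each step: 3, 9, 27, 81, 243 → 729.
Putting it together: (u=bronze; v=729).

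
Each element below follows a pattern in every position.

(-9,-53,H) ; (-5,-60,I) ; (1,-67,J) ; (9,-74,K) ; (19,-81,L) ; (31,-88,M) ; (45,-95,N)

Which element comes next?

First value — differences are 4, 6, 8, … (increasing by 2 each time): -9, -5, 1, 9, 19, 31, 45 → 61.
For the second value, −7 each step: -53, -60, -67, -74, -81, -88, -95 → -102.
For the letter, letters move forward 1 place in the alphabet: H, I, J, K, L, M, N → O.
So the next element is (61,-102,O).

(61,-102,O)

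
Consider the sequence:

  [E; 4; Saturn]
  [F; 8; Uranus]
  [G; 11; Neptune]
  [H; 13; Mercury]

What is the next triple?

[I; 14; Venus]

Letter goes E, F, G, H → I (letters move forward 1 place in the alphabet).
Second part: 4, 8, 11, 13 → 14 (differences are 4, 3, 2, … (decreasing by 1 each time)).
Planet: runs through the planets Mercury→Neptune; Saturn, Uranus, Neptune, Mercury → Venus.
Combining the parts gives [I; 14; Venus].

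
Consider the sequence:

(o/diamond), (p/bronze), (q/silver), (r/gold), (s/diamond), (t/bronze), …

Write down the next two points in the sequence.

Letter: o, p, q, r, s, t → u → v (letters move forward 1 place in the alphabet).
Rank goes diamond, bronze, silver, gold, diamond, bronze → silver → gold (repeats diamond → bronze → silver → gold).
So the next two points are (u/silver) and (v/gold).

(u/silver), (v/gold)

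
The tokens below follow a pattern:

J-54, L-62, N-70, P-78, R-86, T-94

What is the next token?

Letter: letters move forward 2 places in the alphabet, so J, L, N, P, R, T → V.
Second component: +8 each step; 54, 62, 70, 78, 86, 94 → 102.
Putting it together: V-102.

V-102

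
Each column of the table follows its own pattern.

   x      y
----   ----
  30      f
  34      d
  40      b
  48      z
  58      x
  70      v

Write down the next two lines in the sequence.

Column x: 30, 34, 40, 48, 58, 70 → 84 → 100 (differences are 4, 6, 8, … (increasing by 2 each time)).
Column y goes f, d, b, z, x, v → t → r (letters move back 2 places in the alphabet, wrapping A→Z).
So the next two lines are 84  t and 100  r.

84  t; 100  r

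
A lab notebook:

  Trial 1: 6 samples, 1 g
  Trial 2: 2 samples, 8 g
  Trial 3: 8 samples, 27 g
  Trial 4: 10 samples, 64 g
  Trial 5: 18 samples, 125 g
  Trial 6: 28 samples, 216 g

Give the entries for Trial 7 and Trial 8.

46 samples, 343 g; 74 samples, 512 g

Samples: each term is the sum of the two before it; 6, 2, 8, 10, 18, 28 → 46 → 74.
G: 1, 8, 27, 64, 125, 216 → 343 → 512 (perfect cubes: 1³, 2³, 3³, …).
Putting the parts together: 46 samples, 343 g and then 74 samples, 512 g.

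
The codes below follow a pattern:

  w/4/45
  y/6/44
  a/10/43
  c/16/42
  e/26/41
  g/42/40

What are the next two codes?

i/68/39, k/110/38

Letter: letters move forward 2 places in the alphabet, wrapping Z→A, so w, y, a, c, e, g → i → k.
Second component: 4, 6, 10, 16, 26, 42 → 68 → 110 (each term is the sum of the two before it).
Third component: 45, 44, 43, 42, 41, 40 → 39 → 38 (−1 each step).
Putting the parts together: i/68/39 and then k/110/38.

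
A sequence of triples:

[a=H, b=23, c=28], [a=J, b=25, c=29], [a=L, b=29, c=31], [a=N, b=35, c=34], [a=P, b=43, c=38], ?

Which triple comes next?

[a=R, b=53, c=43]

A: letters move forward 2 places in the alphabet; H, J, L, N, P → R.
B — differences are 2, 4, 6, … (increasing by 2 each time): 23, 25, 29, 35, 43 → 53.
C: differences are 1, 2, 3, … (increasing by 1 each time); 28, 29, 31, 34, 38 → 43.
So the next triple is [a=R, b=53, c=43].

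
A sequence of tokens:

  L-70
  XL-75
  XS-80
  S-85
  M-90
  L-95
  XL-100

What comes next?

Size: repeats L → XL → XS → S → M; L, XL, XS, S, M, L, XL → XS.
For the second component, +5 each step: 70, 75, 80, 85, 90, 95, 100 → 105.
Putting it together: XS-105.

XS-105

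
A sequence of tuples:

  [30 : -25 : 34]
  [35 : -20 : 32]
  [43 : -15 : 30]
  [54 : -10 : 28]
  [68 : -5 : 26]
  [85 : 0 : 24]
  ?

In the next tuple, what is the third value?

22

Third value: 34, 32, 30, 28, 26, 24 → 22 (−2 each step).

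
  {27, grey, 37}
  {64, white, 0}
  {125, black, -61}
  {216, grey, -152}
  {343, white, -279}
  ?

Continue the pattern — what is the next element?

For the first value, perfect cubes: 3³, 4³, 5³, …: 27, 64, 125, 216, 343 → 512.
Shade goes grey, white, black, grey, white → black (repeats grey → white → black).
Third value: 37, 0, -61, -152, -279 → -448 (together with the first value always sums to 64).
Putting it together: {512, black, -448}.

{512, black, -448}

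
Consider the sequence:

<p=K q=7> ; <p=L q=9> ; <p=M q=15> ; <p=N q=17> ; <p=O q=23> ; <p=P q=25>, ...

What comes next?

P: letters move forward 1 place in the alphabet; K, L, M, N, O, P → Q.
Q: alternating steps +2, +6, +2, +6, …; 7, 9, 15, 17, 23, 25 → 31.
Combining the parts gives <p=Q q=31>.

<p=Q q=31>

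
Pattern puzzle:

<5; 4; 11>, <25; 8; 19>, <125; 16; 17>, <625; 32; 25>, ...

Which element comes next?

First slot: 5, 25, 125, 625 → 3125 (×5 each step).
Second slot: ×2 each step, so 4, 8, 16, 32 → 64.
Third slot: alternating steps +8, −2, +8, −2, …, so 11, 19, 17, 25 → 23.
Putting it together: <3125; 64; 23>.

<3125; 64; 23>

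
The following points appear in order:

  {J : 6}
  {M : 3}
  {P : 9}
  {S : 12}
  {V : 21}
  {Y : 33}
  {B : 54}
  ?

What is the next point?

{E : 87}

Letter: letters move forward 3 places in the alphabet, wrapping Z→A; J, M, P, S, V, Y, B → E.
For the second part, each term is the sum of the two before it: 6, 3, 9, 12, 21, 33, 54 → 87.
Combining the parts gives {E : 87}.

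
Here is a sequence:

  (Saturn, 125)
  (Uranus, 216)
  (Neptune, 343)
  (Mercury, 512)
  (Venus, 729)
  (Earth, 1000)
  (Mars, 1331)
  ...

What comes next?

(Jupiter, 1728)

Planet: Saturn, Uranus, Neptune, Mercury, Venus, Earth, Mars → Jupiter (runs through the planets Mercury→Neptune).
Second coordinate goes 125, 216, 343, 512, 729, 1000, 1331 → 1728 (perfect cubes: 5³, 6³, 7³, …).
Putting it together: (Jupiter, 1728).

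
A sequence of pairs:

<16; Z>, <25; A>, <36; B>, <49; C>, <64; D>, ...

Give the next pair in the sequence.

<81; E>

First slot: 16, 25, 36, 49, 64 → 81 (perfect squares: 4², 5², 6², …).
Letter goes Z, A, B, C, D → E (letters move forward 1 place in the alphabet, wrapping Z→A).
Putting it together: <81; E>.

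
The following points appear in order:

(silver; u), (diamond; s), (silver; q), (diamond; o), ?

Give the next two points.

(silver; m), (diamond; k)

Rank goes silver, diamond, silver, diamond → silver → diamond (alternates silver ↔ diamond).
For the letter, letters move back 2 places in the alphabet: u, s, q, o → m → k.
Putting the parts together: (silver; m) and then (diamond; k).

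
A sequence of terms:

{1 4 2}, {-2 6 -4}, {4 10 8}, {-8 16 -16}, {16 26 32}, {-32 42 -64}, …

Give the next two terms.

First component goes 1, -2, 4, -8, 16, -32 → 64 → -128 (×(-2) each step).
Second component: each term is the sum of the two before it; 4, 6, 10, 16, 26, 42 → 68 → 110.
Third component: ×(-2) each step; 2, -4, 8, -16, 32, -64 → 128 → -256.
Putting the parts together: {64 68 128} and then {-128 110 -256}.

{64 68 128}, {-128 110 -256}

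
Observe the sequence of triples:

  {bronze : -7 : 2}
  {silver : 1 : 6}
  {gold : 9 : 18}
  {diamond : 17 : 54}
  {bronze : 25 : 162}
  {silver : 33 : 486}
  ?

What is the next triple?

{gold : 41 : 1458}

Rank — repeats bronze → silver → gold → diamond: bronze, silver, gold, diamond, bronze, silver → gold.
Second coordinate: +8 each step; -7, 1, 9, 17, 25, 33 → 41.
Third coordinate — ×3 each step: 2, 6, 18, 54, 162, 486 → 1458.
Putting it together: {gold : 41 : 1458}.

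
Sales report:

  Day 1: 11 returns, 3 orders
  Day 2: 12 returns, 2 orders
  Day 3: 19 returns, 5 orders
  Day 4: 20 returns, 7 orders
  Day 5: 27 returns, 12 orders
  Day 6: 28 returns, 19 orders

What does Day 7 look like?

Returns: 11, 12, 19, 20, 27, 28 → 35 (alternating steps +1, +7, +1, +7, …).
Orders: 3, 2, 5, 7, 12, 19 → 31 (each term is the sum of the two before it).
Combining the parts gives 35 returns, 31 orders.

35 returns, 31 orders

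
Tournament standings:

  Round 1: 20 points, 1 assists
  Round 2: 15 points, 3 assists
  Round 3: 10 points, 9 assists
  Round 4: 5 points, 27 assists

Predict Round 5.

Points: 20, 15, 10, 5 → 0 (−5 each step).
For the assists, ×3 each step: 1, 3, 9, 27 → 81.
So the next line is 0 points, 81 assists.

0 points, 81 assists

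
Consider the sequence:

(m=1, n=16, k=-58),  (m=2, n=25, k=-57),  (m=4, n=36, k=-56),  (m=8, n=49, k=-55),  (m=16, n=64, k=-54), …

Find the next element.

For the m, ×2 each step: 1, 2, 4, 8, 16 → 32.
N — perfect squares: 4², 5², 6², …: 16, 25, 36, 49, 64 → 81.
K goes -58, -57, -56, -55, -54 → -53 (+1 each step).
Combining the parts gives (m=32, n=81, k=-53).

(m=32, n=81, k=-53)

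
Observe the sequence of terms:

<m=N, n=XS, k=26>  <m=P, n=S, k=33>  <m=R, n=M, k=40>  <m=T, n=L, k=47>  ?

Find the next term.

<m=V, n=XL, k=54>

M — letters move forward 2 places in the alphabet: N, P, R, T → V.
N: runs through clothing sizes XS→XL, so XS, S, M, L → XL.
K: +7 each step, so 26, 33, 40, 47 → 54.
Combining the parts gives <m=V, n=XL, k=54>.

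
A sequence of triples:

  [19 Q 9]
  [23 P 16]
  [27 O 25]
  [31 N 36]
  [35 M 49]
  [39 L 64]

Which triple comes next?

[43 K 81]

First slot goes 19, 23, 27, 31, 35, 39 → 43 (+4 each step).
Letter — letters move back 1 place in the alphabet: Q, P, O, N, M, L → K.
Third slot: perfect squares: 3², 4², 5², …, so 9, 16, 25, 36, 49, 64 → 81.
So the next triple is [43 K 81].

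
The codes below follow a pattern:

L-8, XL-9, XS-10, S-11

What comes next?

M-12

Size — runs through clothing sizes XS→XL: L, XL, XS, S → M.
Second component goes 8, 9, 10, 11 → 12 (+1 each step).
So the next code is M-12.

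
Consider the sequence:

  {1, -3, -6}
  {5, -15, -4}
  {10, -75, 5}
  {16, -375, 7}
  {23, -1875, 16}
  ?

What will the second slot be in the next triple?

-9375

Second slot: ×5 each step; -3, -15, -75, -375, -1875 → -9375.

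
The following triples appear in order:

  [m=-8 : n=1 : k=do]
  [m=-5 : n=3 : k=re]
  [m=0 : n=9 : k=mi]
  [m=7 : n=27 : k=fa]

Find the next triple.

[m=16 : n=81 : k=sol]

M: differences are 3, 5, 7, … (increasing by 2 each time), so -8, -5, 0, 7 → 16.
For the n, ×3 each step: 1, 3, 9, 27 → 81.
K: runs through the solfège scale do→ti, so do, re, mi, fa → sol.
So the next triple is [m=16 : n=81 : k=sol].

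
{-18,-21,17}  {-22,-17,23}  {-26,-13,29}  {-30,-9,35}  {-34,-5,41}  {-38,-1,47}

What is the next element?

For the first value, −4 each step: -18, -22, -26, -30, -34, -38 → -42.
Second value goes -21, -17, -13, -9, -5, -1 → 3 (+4 each step).
For the third value, +6 each step: 17, 23, 29, 35, 41, 47 → 53.
Putting it together: {-42,3,53}.

{-42,3,53}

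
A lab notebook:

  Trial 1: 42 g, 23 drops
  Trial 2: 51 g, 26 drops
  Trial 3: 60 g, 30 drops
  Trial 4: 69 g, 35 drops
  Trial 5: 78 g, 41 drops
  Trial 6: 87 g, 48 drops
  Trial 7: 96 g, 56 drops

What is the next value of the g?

105

G: 42, 51, 60, 69, 78, 87, 96 → 105 (+9 each step).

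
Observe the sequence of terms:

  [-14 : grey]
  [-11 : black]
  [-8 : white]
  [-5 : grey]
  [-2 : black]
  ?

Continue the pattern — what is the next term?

[1 : white]

First coordinate — +3 each step: -14, -11, -8, -5, -2 → 1.
For the shade, repeats grey → black → white: grey, black, white, grey, black → white.
Putting it together: [1 : white].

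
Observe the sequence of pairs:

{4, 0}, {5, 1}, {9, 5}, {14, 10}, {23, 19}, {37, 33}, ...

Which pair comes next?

First entry: each term is the sum of the two before it, so 4, 5, 9, 14, 23, 37 → 60.
Second entry: 0, 1, 5, 10, 19, 33 → 56 (always 4 less than the first entry).
Combining the parts gives {60, 56}.

{60, 56}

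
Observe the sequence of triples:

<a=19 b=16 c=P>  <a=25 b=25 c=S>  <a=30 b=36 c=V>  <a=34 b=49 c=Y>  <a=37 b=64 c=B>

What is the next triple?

<a=39 b=81 c=E>

A: differences are 6, 5, 4, … (decreasing by 1 each time); 19, 25, 30, 34, 37 → 39.
B goes 16, 25, 36, 49, 64 → 81 (perfect squares: 4², 5², 6², …).
For the c, letters move forward 3 places in the alphabet, wrapping Z→A: P, S, V, Y, B → E.
Combining the parts gives <a=39 b=81 c=E>.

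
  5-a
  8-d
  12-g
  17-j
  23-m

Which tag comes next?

First component: differences are 3, 4, 5, … (increasing by 1 each time), so 5, 8, 12, 17, 23 → 30.
Letter: letters move forward 3 places in the alphabet, so a, d, g, j, m → p.
So the next tag is 30-p.

30-p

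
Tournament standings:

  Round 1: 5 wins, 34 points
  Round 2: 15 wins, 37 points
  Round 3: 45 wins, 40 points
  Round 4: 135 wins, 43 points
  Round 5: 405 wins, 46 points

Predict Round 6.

For the wins, ×3 each step: 5, 15, 45, 135, 405 → 1215.
Points: 34, 37, 40, 43, 46 → 49 (+3 each step).
So the next line is 1215 wins, 49 points.

1215 wins, 49 points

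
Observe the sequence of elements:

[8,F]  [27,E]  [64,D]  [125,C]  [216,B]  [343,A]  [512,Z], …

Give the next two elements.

[729,Y], [1000,X]

First coordinate goes 8, 27, 64, 125, 216, 343, 512 → 729 → 1000 (perfect cubes: 2³, 3³, 4³, …).
Letter: letters move back 1 place in the alphabet, wrapping A→Z; F, E, D, C, B, A, Z → Y → X.
So the next two elements are [729,Y] and [1000,X].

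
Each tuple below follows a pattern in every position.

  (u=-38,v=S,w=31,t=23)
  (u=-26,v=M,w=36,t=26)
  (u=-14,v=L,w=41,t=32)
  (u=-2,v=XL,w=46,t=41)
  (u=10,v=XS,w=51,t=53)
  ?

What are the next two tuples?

U — +12 each step: -38, -26, -14, -2, 10 → 22 → 34.
V goes S, M, L, XL, XS → S → M (runs through clothing sizes XS→XL).
For the w, +5 each step: 31, 36, 41, 46, 51 → 56 → 61.
T goes 23, 26, 32, 41, 53 → 68 → 86 (differences are 3, 6, 9, … (increasing by 3 each time)).
So the next two tuples are (u=22,v=S,w=56,t=68) and (u=34,v=M,w=61,t=86).

(u=22,v=S,w=56,t=68), (u=34,v=M,w=61,t=86)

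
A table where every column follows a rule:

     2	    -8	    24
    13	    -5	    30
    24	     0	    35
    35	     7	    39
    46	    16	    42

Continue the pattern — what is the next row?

57  27  44

First component: +11 each step, so 2, 13, 24, 35, 46 → 57.
Second component: differences are 3, 5, 7, … (increasing by 2 each time); -8, -5, 0, 7, 16 → 27.
Third component — differences are 6, 5, 4, … (decreasing by 1 each time): 24, 30, 35, 39, 42 → 44.
So the next row is 57  27  44.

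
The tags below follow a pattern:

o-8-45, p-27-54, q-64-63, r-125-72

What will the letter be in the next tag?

Letter: o, p, q, r → s (letters move forward 1 place in the alphabet).

s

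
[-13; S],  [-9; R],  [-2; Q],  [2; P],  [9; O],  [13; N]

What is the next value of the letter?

Letter — letters move back 1 place in the alphabet: S, R, Q, P, O, N → M.

M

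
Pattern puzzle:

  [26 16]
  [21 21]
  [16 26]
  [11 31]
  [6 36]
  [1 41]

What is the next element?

[-4 46]

First entry: −5 each step, so 26, 21, 16, 11, 6, 1 → -4.
Second entry: together with the first entry always sums to 42; 16, 21, 26, 31, 36, 41 → 46.
Combining the parts gives [-4 46].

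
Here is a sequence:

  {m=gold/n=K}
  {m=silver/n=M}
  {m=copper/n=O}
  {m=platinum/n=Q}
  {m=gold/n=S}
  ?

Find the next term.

For the m, repeats gold → silver → copper → platinum: gold, silver, copper, platinum, gold → silver.
N — letters move forward 2 places in the alphabet: K, M, O, Q, S → U.
Combining the parts gives {m=silver/n=U}.

{m=silver/n=U}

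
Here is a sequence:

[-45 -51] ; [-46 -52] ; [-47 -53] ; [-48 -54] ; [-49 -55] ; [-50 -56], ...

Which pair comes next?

[-51 -57]

First part: −1 each step, so -45, -46, -47, -48, -49, -50 → -51.
For the second part, always 6 less than the first part: -51, -52, -53, -54, -55, -56 → -57.
So the next pair is [-51 -57].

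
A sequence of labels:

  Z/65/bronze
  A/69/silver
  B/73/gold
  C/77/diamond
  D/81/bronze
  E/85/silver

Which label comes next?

For the letter, letters move forward 1 place in the alphabet, wrapping Z→A: Z, A, B, C, D, E → F.
Second component: +4 each step; 65, 69, 73, 77, 81, 85 → 89.
Rank: repeats bronze → silver → gold → diamond; bronze, silver, gold, diamond, bronze, silver → gold.
So the next label is F/89/gold.

F/89/gold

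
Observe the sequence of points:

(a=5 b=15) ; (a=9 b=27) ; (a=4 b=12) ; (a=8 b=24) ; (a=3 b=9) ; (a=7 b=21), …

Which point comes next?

(a=2 b=6)

A: alternating steps +4, −5, +4, −5, …, so 5, 9, 4, 8, 3, 7 → 2.
B: 15, 27, 12, 24, 9, 21 → 6 (always 3 × the a).
So the next point is (a=2 b=6).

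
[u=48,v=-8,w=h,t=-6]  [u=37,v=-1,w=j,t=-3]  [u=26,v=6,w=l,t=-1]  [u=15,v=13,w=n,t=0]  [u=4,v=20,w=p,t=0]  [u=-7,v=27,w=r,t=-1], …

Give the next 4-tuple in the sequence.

[u=-18,v=34,w=t,t=-3]

U: 48, 37, 26, 15, 4, -7 → -18 (−11 each step).
For the v, +7 each step: -8, -1, 6, 13, 20, 27 → 34.
W: letters move forward 2 places in the alphabet, so h, j, l, n, p, r → t.
T — differences are 3, 2, 1, … (decreasing by 1 each time): -6, -3, -1, 0, 0, -1 → -3.
Combining the parts gives [u=-18,v=34,w=t,t=-3].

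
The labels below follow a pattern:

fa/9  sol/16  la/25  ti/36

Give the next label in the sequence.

Note — runs through the solfège scale do→ti: fa, sol, la, ti → do.
For the second component, perfect squares: 3², 4², 5², …: 9, 16, 25, 36 → 49.
So the next label is do/49.

do/49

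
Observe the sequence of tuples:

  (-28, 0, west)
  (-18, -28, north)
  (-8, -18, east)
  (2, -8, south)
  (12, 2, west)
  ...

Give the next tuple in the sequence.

First entry — +10 each step: -28, -18, -8, 2, 12 → 22.
Second entry: 0, -28, -18, -8, 2 → 12 (always the previous value of the first entry).
Direction: west, north, east, south, west → north (repeats west → north → east → south).
Combining the parts gives (22, 12, north).

(22, 12, north)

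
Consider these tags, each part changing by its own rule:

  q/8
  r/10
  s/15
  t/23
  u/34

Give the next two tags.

Letter — letters move forward 1 place in the alphabet: q, r, s, t, u → v → w.
Second component goes 8, 10, 15, 23, 34 → 48 → 65 (differences are 2, 5, 8, … (increasing by 3 each time)).
So the next two tags are v/48 and w/65.

v/48, w/65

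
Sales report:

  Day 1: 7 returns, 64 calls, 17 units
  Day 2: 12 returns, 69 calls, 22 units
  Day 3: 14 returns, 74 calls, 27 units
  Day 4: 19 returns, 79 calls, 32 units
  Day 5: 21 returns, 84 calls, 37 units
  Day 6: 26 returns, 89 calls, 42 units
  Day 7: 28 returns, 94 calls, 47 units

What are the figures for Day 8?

33 returns, 99 calls, 52 units

Returns — alternating steps +5, +2, +5, +2, …: 7, 12, 14, 19, 21, 26, 28 → 33.
For the calls, +5 each step: 64, 69, 74, 79, 84, 89, 94 → 99.
Units: +5 each step; 17, 22, 27, 32, 37, 42, 47 → 52.
So the next row is 33 returns, 99 calls, 52 units.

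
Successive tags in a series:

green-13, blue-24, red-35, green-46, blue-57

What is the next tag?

red-68

Colour: green, blue, red, green, blue → red (repeats green → blue → red).
Second component — +11 each step: 13, 24, 35, 46, 57 → 68.
Putting it together: red-68.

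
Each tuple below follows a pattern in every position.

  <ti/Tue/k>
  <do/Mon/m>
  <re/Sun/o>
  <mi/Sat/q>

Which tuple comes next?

Note — runs through the solfège scale do→ti: ti, do, re, mi → fa.
Day goes Tue, Mon, Sun, Sat → Fri (runs backward through the weekdays Mon→Sun).
Letter goes k, m, o, q → s (letters move forward 2 places in the alphabet).
So the next tuple is <fa/Fri/s>.

<fa/Fri/s>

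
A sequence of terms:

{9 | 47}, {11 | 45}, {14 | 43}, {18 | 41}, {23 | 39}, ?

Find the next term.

{29 | 37}

First value: differences are 2, 3, 4, … (increasing by 1 each time); 9, 11, 14, 18, 23 → 29.
For the second value, −2 each step: 47, 45, 43, 41, 39 → 37.
So the next term is {29 | 37}.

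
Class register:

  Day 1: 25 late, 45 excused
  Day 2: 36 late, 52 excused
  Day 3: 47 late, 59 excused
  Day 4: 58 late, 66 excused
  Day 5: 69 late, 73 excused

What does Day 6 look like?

Late goes 25, 36, 47, 58, 69 → 80 (+11 each step).
Excused: +7 each step, so 45, 52, 59, 66, 73 → 80.
Putting it together: 80 late, 80 excused.

80 late, 80 excused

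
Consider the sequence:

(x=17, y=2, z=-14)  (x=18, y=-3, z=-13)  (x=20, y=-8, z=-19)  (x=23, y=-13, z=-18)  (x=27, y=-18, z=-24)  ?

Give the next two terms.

For the x, differences are 1, 2, 3, … (increasing by 1 each time): 17, 18, 20, 23, 27 → 32 → 38.
Y: −5 each step; 2, -3, -8, -13, -18 → -23 → -28.
Z — alternating steps +1, −6, +1, −6, …: -14, -13, -19, -18, -24 → -23 → -29.
Putting the parts together: (x=32, y=-23, z=-23) and then (x=38, y=-28, z=-29).

(x=32, y=-23, z=-23), (x=38, y=-28, z=-29)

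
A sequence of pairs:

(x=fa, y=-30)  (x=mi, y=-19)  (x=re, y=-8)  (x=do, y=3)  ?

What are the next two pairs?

X: runs backward through the solfège scale do→ti; fa, mi, re, do → ti → la.
Y goes -30, -19, -8, 3 → 14 → 25 (+11 each step).
So the next two pairs are (x=ti, y=14) and (x=la, y=25).

(x=ti, y=14), (x=la, y=25)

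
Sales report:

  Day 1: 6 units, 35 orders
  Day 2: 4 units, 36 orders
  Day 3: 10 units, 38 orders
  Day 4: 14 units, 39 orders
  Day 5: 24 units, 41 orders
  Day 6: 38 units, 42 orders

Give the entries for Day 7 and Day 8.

62 units, 44 orders; 100 units, 45 orders

Units — each term is the sum of the two before it: 6, 4, 10, 14, 24, 38 → 62 → 100.
Orders: alternating steps +1, +2, +1, +2, …, so 35, 36, 38, 39, 41, 42 → 44 → 45.
Putting the parts together: 62 units, 44 orders and then 100 units, 45 orders.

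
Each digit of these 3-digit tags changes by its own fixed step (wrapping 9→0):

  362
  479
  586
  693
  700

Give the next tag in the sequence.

817

First digit goes 3, 4, 5, 6, 7 → 8 (+1 each step, mod 10).
For the second digit, +1 each step, mod 10: 6, 7, 8, 9, 0 → 1.
Third digit — −3 each step, mod 10: 2, 9, 6, 3, 0 → 7.
Combining the parts gives 817.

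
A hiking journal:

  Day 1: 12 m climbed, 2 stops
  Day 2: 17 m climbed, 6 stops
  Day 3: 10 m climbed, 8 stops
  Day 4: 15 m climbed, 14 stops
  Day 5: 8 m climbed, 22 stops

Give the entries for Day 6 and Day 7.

13 m climbed, 36 stops; 6 m climbed, 58 stops

M climbed — alternating steps +5, −7, +5, −7, …: 12, 17, 10, 15, 8 → 13 → 6.
Stops: 2, 6, 8, 14, 22 → 36 → 58 (each term is the sum of the two before it).
Putting the parts together: 13 m climbed, 36 stops and then 6 m climbed, 58 stops.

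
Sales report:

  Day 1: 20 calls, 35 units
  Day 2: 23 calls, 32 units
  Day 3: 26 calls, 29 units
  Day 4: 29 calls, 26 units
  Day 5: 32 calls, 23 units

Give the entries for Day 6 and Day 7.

35 calls, 20 units; 38 calls, 17 units

Calls: +3 each step, so 20, 23, 26, 29, 32 → 35 → 38.
Units: 35, 32, 29, 26, 23 → 20 → 17 (together with the calls always sums to 55).
Putting the parts together: 35 calls, 20 units and then 38 calls, 17 units.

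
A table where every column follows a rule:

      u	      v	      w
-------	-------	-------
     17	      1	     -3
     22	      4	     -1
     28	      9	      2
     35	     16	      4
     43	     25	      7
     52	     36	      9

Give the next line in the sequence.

Column u: differences are 5, 6, 7, … (increasing by 1 each time), so 17, 22, 28, 35, 43, 52 → 62.
For the column v, perfect squares: 1², 2², 3², …: 1, 4, 9, 16, 25, 36 → 49.
Column w: alternating steps +2, +3, +2, +3, …, so -3, -1, 2, 4, 7, 9 → 12.
Putting it together: 62  49  12.

62  49  12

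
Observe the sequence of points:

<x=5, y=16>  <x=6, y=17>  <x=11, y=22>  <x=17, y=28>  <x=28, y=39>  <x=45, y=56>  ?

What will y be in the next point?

X: each term is the sum of the two before it, so 5, 6, 11, 17, 28, 45 → 73.
Y: always 11 more than the x; 16, 17, 22, 28, 39, 56 → 84.

84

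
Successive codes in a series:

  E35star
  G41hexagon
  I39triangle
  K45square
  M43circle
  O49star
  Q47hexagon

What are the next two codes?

S53triangle, U51square

Letter goes E, G, I, K, M, O, Q → S → U (letters move forward 2 places in the alphabet).
Second component: alternating steps +6, −2, +6, −2, …; 35, 41, 39, 45, 43, 49, 47 → 53 → 51.
Shape goes star, hexagon, triangle, square, circle, star, hexagon → triangle → square (repeats star → hexagon → triangle → square → circle).
So the next two codes are S53triangle and U51square.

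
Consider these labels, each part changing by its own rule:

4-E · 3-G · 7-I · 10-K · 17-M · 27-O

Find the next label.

First component — each term is the sum of the two before it: 4, 3, 7, 10, 17, 27 → 44.
Letter: letters move forward 2 places in the alphabet, so E, G, I, K, M, O → Q.
So the next label is 44-Q.

44-Q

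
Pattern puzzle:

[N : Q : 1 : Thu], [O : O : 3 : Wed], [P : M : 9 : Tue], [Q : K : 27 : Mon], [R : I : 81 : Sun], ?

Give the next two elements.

First letter goes N, O, P, Q, R → S → T (letters move forward 1 place in the alphabet).
Second letter: letters move back 2 places in the alphabet, so Q, O, M, K, I → G → E.
Third entry: ×3 each step, so 1, 3, 9, 27, 81 → 243 → 729.
Day: runs backward through the weekdays Mon→Sun; Thu, Wed, Tue, Mon, Sun → Sat → Fri.
So the next two elements are [S : G : 243 : Sat] and [T : E : 729 : Fri].

[S : G : 243 : Sat], [T : E : 729 : Fri]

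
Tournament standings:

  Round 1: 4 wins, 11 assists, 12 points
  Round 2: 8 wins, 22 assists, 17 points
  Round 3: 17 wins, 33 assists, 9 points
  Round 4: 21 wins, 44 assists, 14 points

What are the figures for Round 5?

30 wins, 55 assists, 6 points

Wins: alternating steps +4, +9, +4, +9, …; 4, 8, 17, 21 → 30.
Assists goes 11, 22, 33, 44 → 55 (+11 each step).
Points: alternating steps +5, −8, +5, −8, …, so 12, 17, 9, 14 → 6.
Putting it together: 30 wins, 55 assists, 6 points.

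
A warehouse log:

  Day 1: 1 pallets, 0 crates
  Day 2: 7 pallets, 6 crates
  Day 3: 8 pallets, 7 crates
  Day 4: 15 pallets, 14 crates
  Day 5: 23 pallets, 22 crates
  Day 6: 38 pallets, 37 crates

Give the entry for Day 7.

61 pallets, 60 crates

Pallets: each term is the sum of the two before it, so 1, 7, 8, 15, 23, 38 → 61.
Crates: 0, 6, 7, 14, 22, 37 → 60 (always 1 less than the pallets).
Putting it together: 61 pallets, 60 crates.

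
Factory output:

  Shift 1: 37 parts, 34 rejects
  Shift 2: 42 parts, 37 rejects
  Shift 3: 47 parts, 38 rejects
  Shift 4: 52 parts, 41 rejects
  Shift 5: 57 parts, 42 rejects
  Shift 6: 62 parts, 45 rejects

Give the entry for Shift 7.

67 parts, 46 rejects

Parts: +5 each step; 37, 42, 47, 52, 57, 62 → 67.
For the rejects, alternating steps +3, +1, +3, +1, …: 34, 37, 38, 41, 42, 45 → 46.
So the next row is 67 parts, 46 rejects.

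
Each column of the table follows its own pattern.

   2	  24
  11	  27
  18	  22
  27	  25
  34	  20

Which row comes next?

43  23

First component: alternating steps +9, +7, +9, +7, …, so 2, 11, 18, 27, 34 → 43.
Second component goes 24, 27, 22, 25, 20 → 23 (alternating steps +3, −5, +3, −5, …).
Putting it together: 43  23.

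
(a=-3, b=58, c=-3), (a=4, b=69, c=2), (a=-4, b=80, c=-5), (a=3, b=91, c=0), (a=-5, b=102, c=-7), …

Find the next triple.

A — alternating steps +7, −8, +7, −8, …: -3, 4, -4, 3, -5 → 2.
B: +11 each step; 58, 69, 80, 91, 102 → 113.
C: alternating steps +5, −7, +5, −7, …; -3, 2, -5, 0, -7 → -2.
Putting it together: (a=2, b=113, c=-2).

(a=2, b=113, c=-2)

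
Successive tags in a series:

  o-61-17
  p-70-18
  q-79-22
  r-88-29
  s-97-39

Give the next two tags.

For the letter, letters move forward 1 place in the alphabet: o, p, q, r, s → t → u.
Second component — +9 each step: 61, 70, 79, 88, 97 → 106 → 115.
Third component: 17, 18, 22, 29, 39 → 52 → 68 (differences are 1, 4, 7, … (increasing by 3 each time)).
Putting the parts together: t-106-52 and then u-115-68.

t-106-52, u-115-68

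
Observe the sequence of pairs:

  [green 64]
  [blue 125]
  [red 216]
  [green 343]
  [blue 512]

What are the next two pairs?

Colour: repeats green → blue → red, so green, blue, red, green, blue → red → green.
Second entry: 64, 125, 216, 343, 512 → 729 → 1000 (perfect cubes: 4³, 5³, 6³, …).
So the next two pairs are [red 729] and [green 1000].

[red 729], [green 1000]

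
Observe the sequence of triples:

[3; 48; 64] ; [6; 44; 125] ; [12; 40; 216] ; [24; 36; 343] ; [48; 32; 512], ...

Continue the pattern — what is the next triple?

First part goes 3, 6, 12, 24, 48 → 96 (×2 each step).
Second part — −4 each step: 48, 44, 40, 36, 32 → 28.
Third part — perfect cubes: 4³, 5³, 6³, …: 64, 125, 216, 343, 512 → 729.
So the next triple is [96; 28; 729].

[96; 28; 729]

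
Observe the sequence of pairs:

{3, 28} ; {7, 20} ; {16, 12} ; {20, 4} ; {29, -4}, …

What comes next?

{33, -12}

First part: alternating steps +4, +9, +4, +9, …, so 3, 7, 16, 20, 29 → 33.
Second part — −8 each step: 28, 20, 12, 4, -4 → -12.
So the next pair is {33, -12}.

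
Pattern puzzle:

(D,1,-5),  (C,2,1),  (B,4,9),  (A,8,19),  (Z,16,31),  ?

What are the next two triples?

Letter: letters move back 1 place in the alphabet, wrapping A→Z; D, C, B, A, Z → Y → X.
Second slot goes 1, 2, 4, 8, 16 → 32 → 64 (×2 each step).
Third slot goes -5, 1, 9, 19, 31 → 45 → 61 (differences are 6, 8, 10, … (increasing by 2 each time)).
So the next two triples are (Y,32,45) and (X,64,61).

(Y,32,45), (X,64,61)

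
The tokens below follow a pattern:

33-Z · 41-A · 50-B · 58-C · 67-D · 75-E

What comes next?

84-F

First component goes 33, 41, 50, 58, 67, 75 → 84 (alternating steps +8, +9, +8, +9, …).
Letter goes Z, A, B, C, D, E → F (letters move forward 1 place in the alphabet, wrapping Z→A).
So the next token is 84-F.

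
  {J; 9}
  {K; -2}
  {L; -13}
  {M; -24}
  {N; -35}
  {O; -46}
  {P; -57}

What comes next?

Letter — letters move forward 1 place in the alphabet: J, K, L, M, N, O, P → Q.
For the second coordinate, −11 each step: 9, -2, -13, -24, -35, -46, -57 → -68.
Combining the parts gives {Q; -68}.

{Q; -68}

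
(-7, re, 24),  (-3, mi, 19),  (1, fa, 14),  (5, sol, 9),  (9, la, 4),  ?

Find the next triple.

(13, ti, -1)

First component: +4 each step; -7, -3, 1, 5, 9 → 13.
Note: runs through the solfège scale do→ti, so re, mi, fa, sol, la → ti.
Third component: −5 each step, so 24, 19, 14, 9, 4 → -1.
Putting it together: (13, ti, -1).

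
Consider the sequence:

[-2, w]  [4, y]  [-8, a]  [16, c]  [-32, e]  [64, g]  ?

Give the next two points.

First part: -2, 4, -8, 16, -32, 64 → -128 → 256 (×(-2) each step).
Letter — letters move forward 2 places in the alphabet, wrapping Z→A: w, y, a, c, e, g → i → k.
So the next two points are [-128, i] and [256, k].

[-128, i], [256, k]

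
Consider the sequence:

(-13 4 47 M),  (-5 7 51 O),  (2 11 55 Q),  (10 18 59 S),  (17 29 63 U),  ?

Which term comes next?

First component: alternating steps +8, +7, +8, +7, …, so -13, -5, 2, 10, 17 → 25.
Second component: each term is the sum of the two before it; 4, 7, 11, 18, 29 → 47.
Third component: +4 each step; 47, 51, 55, 59, 63 → 67.
Letter: letters move forward 2 places in the alphabet, so M, O, Q, S, U → W.
So the next term is (25 47 67 W).

(25 47 67 W)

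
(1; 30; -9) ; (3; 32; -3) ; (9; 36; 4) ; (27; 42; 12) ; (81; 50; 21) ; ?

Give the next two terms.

First coordinate goes 1, 3, 9, 27, 81 → 243 → 729 (×3 each step).
Second coordinate — differences are 2, 4, 6, … (increasing by 2 each time): 30, 32, 36, 42, 50 → 60 → 72.
Third coordinate — differences are 6, 7, 8, … (increasing by 1 each time): -9, -3, 4, 12, 21 → 31 → 42.
So the next two terms are (243; 60; 31) and (729; 72; 42).

(243; 60; 31), (729; 72; 42)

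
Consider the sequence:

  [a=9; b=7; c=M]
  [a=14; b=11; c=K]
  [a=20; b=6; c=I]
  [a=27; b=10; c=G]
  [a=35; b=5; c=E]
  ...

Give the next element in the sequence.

A: 9, 14, 20, 27, 35 → 44 (differences are 5, 6, 7, … (increasing by 1 each time)).
For the b, alternating steps +4, −5, +4, −5, …: 7, 11, 6, 10, 5 → 9.
For the c, letters move back 2 places in the alphabet: M, K, I, G, E → C.
Combining the parts gives [a=44; b=9; c=C].

[a=44; b=9; c=C]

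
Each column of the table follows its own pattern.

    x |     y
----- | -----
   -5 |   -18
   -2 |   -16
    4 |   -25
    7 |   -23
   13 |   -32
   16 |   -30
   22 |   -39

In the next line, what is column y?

Column y: -18, -16, -25, -23, -32, -30, -39 → -37 (alternating steps +2, −9, +2, −9, …).

-37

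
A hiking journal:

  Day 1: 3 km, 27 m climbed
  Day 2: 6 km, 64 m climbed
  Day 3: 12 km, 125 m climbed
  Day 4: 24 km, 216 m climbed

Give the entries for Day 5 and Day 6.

48 km, 343 m climbed; 96 km, 512 m climbed

For the km, ×2 each step: 3, 6, 12, 24 → 48 → 96.
M climbed: 27, 64, 125, 216 → 343 → 512 (perfect cubes: 3³, 4³, 5³, …).
So the next two rows are 48 km, 343 m climbed and 96 km, 512 m climbed.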